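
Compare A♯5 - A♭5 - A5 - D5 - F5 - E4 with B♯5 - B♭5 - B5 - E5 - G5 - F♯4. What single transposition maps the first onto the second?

up a major second

From A#5 to B#5 is 2 letter names — a second of some quality.
A#5 to B#5 is 2 semitones, which makes it a major second; the second version is higher, so the direction is up.
Checking another pair — E4 → F#4 — gives the same interval.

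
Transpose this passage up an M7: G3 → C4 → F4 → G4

G3 -> F#4
C4 -> B4
F4 -> E5
G4 -> F#5

F#4 B4 E5 F#5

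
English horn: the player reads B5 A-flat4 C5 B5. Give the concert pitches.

E5 Db4 F4 E5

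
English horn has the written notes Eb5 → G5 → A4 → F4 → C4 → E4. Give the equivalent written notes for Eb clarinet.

First find concert pitch: the English horn sounds a perfect fifth below written, so Eb5 G5 A4 F4 C4 E4 sounds Ab4 C5 D4 Bb3 F3 A3.
Then write for Eb clarinet: it sounds a minor third above written, so the part must be a minor third below concert.
Ab4 → F4
C5 → A4
D4 → B3
Bb3 → G3
F3 → D3
A3 → F#3

F4 A4 B3 G3 D3 F#3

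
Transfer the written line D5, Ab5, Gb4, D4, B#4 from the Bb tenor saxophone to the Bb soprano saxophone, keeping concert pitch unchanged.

First find concert pitch: the Bb tenor saxophone sounds a major ninth below written, so D5 Ab5 Gb4 D4 B#4 sounds C4 Gb4 Fb3 C3 A#3.
Then write for Bb soprano saxophone: it sounds a major second below written, so the part must be a major second above concert.
C4 → D4
Gb4 → Ab4
Fb3 → Gb3
C3 → D3
A#3 → B#3

D4 Ab4 Gb3 D3 B#3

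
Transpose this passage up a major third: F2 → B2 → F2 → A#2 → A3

A2 D#3 A2 C##3 C#4

F2 -> A2
B2 -> D#3
F2 -> A2
A#2 -> C##3
A3 -> C#4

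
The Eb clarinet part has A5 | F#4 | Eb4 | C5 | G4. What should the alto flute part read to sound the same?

First find concert pitch: the Eb clarinet sounds a minor third above written, so A5 F#4 Eb4 C5 G4 sounds C6 A4 Gb4 Eb5 Bb4.
Then write for alto flute: it sounds a perfect fourth below written, so the part must be a perfect fourth above concert.
C6 → F6
A4 → D5
Gb4 → Cb5
Eb5 → Ab5
Bb4 → Eb5

F6 D5 Cb5 Ab5 Eb5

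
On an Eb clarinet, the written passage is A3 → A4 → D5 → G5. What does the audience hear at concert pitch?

C4 C5 F5 Bb5

The Eb clarinet sounds a minor third above written, so transpose each written note up a minor third.
A3 -> C4
A4 -> C5
D5 -> F5
G5 -> Bb5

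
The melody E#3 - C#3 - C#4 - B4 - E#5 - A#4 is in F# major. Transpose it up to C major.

B3 G3 G4 F5 B5 E5

F# major to C major up is a diminished fifth, so every note moves up by that interval.
E#3 becomes B3
C#3 becomes G3
C#4 becomes G4
B4 becomes F5
E#5 becomes B5
A#4 becomes E5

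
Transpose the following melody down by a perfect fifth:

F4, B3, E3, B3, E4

Bb3 E3 A2 E3 A3

F4 gives Bb3
B3 gives E3
E3 gives A2
B3 gives E3
E4 gives A3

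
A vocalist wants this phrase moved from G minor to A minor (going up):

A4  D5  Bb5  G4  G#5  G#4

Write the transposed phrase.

B4 E5 C6 A4 A#5 A#4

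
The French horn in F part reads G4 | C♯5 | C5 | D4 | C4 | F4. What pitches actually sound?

The French horn in F sounds a perfect fifth below written, so transpose each written note down a perfect fifth.
G4 becomes C4
C#5 becomes F#4
C5 becomes F4
D4 becomes G3
C4 becomes F3
F4 becomes Bb3

C4 F#4 F4 G3 F3 Bb3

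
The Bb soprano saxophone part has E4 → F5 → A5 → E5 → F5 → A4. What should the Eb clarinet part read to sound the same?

First find concert pitch: the Bb soprano saxophone sounds a major second below written, so E4 F5 A5 E5 F5 A4 sounds D4 Eb5 G5 D5 Eb5 G4.
Then write for Eb clarinet: it sounds a minor third above written, so the part must be a minor third below concert.
D4 → B3
Eb5 → C5
G5 → E5
D5 → B4
Eb5 → C5
G4 → E4

B3 C5 E5 B4 C5 E4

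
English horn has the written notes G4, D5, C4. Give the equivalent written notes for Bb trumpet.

D4 A4 G3

First find concert pitch: the English horn sounds a perfect fifth below written, so G4 D5 C4 sounds C4 G4 F3.
Then write for Bb trumpet: it sounds a major second below written, so the part must be a major second above concert.
C4 → D4
G4 → A4
F3 → G3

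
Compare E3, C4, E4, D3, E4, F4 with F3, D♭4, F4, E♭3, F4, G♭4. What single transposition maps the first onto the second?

up a minor second

From E3 to F3 is 2 letter names — a second of some quality.
E3 to F3 is 1 semitone, which makes it a minor second; the second version is higher, so the direction is up.
Checking another pair — F4 → Gb4 — gives the same interval.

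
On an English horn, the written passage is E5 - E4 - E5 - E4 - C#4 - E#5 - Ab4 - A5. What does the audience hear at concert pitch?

A4 A3 A4 A3 F#3 A#4 Db4 D5

Written C4 on the English horn sounds as F3, a perfect fifth lower; apply that shift to every note.
E5 gives A4
E4 gives A3
E5 gives A4
E4 gives A3
C#4 gives F#3
E#5 gives A#4
Ab4 gives Db4
A5 gives D5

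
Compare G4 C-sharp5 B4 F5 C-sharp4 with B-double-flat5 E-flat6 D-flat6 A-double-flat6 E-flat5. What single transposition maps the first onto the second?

up a diminished tenth

Take the first pair: G4 → Bbb5. G to B spans 10 letter names, so the interval is some kind of tenth.
G4 to Bbb5 is 14 semitones, which makes it a diminished tenth; the second version is higher, so the direction is up.
Checking another pair — C#4 → Eb5 — gives the same interval.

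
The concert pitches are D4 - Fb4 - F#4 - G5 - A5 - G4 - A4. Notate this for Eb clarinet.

The Eb clarinet sounds a minor third above written, so the written part must be a minor third below concert — transpose each note down.
D4 to B3
Fb4 to Db4
F#4 to D#4
G5 to E5
A5 to F#5
G4 to E4
A4 to F#4

B3 Db4 D#4 E5 F#5 E4 F#4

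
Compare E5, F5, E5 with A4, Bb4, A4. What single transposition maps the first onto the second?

down a perfect fifth

Take the first pair: E5 → A4. E to A spans 5 letter names, so the interval is some kind of fifth.
A4 to E5 is 7 semitones, which makes it a perfect fifth; the second version is lower, so the direction is down.
Checking another pair — E5 → A4 — gives the same interval.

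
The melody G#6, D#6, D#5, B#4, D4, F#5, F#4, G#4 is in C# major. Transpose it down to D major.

From C# down to D is a major seventh; apply that to each pitch.
G#6 → A5
D#6 → E5
D#5 → E4
B#4 → C#4
D4 → Eb3
F#5 → G4
F#4 → G3
G#4 → A3

A5 E5 E4 C#4 Eb3 G4 G3 A3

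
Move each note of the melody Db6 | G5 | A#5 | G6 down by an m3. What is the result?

Bb5 E5 F##5 E6

Db6 becomes Bb5
G5 becomes E5
A#5 becomes F##5
G6 becomes E6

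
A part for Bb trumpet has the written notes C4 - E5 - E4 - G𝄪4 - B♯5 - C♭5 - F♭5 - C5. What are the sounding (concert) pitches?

Bb3 D5 D4 F##4 A#5 Bbb4 Ebb5 Bb4

The Bb trumpet sounds a major second below written, so transpose each written note down a major second.
C4 -> Bb3
E5 -> D5
E4 -> D4
G##4 -> F##4
B#5 -> A#5
Cb5 -> Bbb4
Fb5 -> Ebb5
C5 -> Bb4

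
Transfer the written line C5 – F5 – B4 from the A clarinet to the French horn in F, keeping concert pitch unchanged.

First find concert pitch: the A clarinet sounds a minor third below written, so C5 F5 B4 sounds A4 D5 G#4.
Then write for French horn in F: it sounds a perfect fifth below written, so the part must be a perfect fifth above concert.
A4 → E5
D5 → A5
G#4 → D#5

E5 A5 D#5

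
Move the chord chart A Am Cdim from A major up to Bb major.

Bb Bbm Dbdim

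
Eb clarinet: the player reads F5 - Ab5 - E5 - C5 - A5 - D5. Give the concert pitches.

Ab5 Cb6 G5 Eb5 C6 F5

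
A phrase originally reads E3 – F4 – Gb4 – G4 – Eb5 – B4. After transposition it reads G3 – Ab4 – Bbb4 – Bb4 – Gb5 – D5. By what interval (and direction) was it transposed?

Take the first pair: E3 → G3. E to G spans 3 letter names, so the interval is some kind of third.
E3 to G3 is 3 semitones, which makes it a minor third; the second version is higher, so the direction is up.
Checking another pair — B4 → D5 — gives the same interval.

up a minor third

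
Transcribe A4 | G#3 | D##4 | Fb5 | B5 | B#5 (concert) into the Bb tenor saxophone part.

B5 A#4 E##5 Gb6 C#7 C##7

The Bb tenor saxophone sounds a major ninth below written, so the written part must be a major ninth above concert — transpose each note up.
A4 becomes B5
G#3 becomes A#4
D##4 becomes E##5
Fb5 becomes Gb6
B5 becomes C#7
B#5 becomes C##7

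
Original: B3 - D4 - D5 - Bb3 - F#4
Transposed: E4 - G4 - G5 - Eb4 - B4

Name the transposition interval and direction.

From B3 to E4 is 4 letter names — a fourth of some quality.
B3 to E4 is 5 semitones, which makes it a perfect fourth; the second version is higher, so the direction is up.
Checking another pair — F#4 → B4 — gives the same interval.

up a perfect fourth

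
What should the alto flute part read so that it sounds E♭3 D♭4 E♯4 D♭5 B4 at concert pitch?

Ab3 Gb4 A#4 Gb5 E5

Written C4 sounds as G3 on the alto flute, so concert pitches are written a perfect fourth up.
Eb3 becomes Ab3
Db4 becomes Gb4
E#4 becomes A#4
Db5 becomes Gb5
B4 becomes E5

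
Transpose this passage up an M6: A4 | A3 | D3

A4 up a major sixth is F#5.
A major sixth up from A3 gives F#4.
D3 up a major sixth is B3.

F#5 F#4 B3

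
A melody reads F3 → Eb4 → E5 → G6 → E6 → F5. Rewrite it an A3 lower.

Dbb3 Cbb4 Cb5 Ebb6 Cb6 Dbb5

F3 becomes Dbb3
Eb4 becomes Cbb4
E5 becomes Cb5
G6 becomes Ebb6
E6 becomes Cb6
F5 becomes Dbb5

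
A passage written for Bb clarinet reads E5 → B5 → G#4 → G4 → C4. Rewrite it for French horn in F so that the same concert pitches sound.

First find concert pitch: the Bb clarinet sounds a major second below written, so E5 B5 G#4 G4 C4 sounds D5 A5 F#4 F4 Bb3.
Then write for French horn in F: it sounds a perfect fifth below written, so the part must be a perfect fifth above concert.
D5 → A5
A5 → E6
F#4 → C#5
F4 → C5
Bb3 → F4

A5 E6 C#5 C5 F4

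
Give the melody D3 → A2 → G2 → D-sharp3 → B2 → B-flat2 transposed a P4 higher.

G3 D3 C3 G#3 E3 Eb3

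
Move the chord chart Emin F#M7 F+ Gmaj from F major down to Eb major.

Dmin EM7 Eb+ Fmaj

F major down to Eb major is a major second; each chord root moves by that interval while the quality stays the same.
Emin: root E down a major second → D, giving Dmin.
F#M7: root F# down a major second → E, giving EM7.
F+: root F down a major second → Eb, giving Eb+.
Gmaj: root G down a major second → F, giving Fmaj.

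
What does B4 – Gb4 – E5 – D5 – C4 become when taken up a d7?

Ab5 Fbb5 Db6 Cb6 Bbb4

A diminished seventh up from B4 gives Ab5.
A diminished seventh up from Gb4 gives Fbb5.
A diminished seventh up from E5 gives Db6.
A diminished seventh up from D5 gives Cb6.
C4: a seventh up reaches B, and 9 semitones makes it Bbb4.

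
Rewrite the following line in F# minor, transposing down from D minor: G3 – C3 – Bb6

B2 E2 D6

From D down to F# is a minor sixth; apply that to each pitch.
G3 to B2
C3 to E2
Bb6 to D6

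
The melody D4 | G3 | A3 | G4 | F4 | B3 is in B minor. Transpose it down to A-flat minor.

B minor to A-flat minor down is an augmented second, so every note moves down by that interval.
D4 to Cb4
G3 to Fb3
A3 to Gb3
G4 to Fb4
F4 to Ebb4
B3 to Ab3

Cb4 Fb3 Gb3 Fb4 Ebb4 Ab3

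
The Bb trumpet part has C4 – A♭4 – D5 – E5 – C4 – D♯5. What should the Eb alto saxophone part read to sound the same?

G4 Eb5 A5 B5 G4 A#5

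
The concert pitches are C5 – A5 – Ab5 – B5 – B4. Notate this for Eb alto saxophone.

A5 F#6 F6 G#6 G#5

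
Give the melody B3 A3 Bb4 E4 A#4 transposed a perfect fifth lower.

B3 -> E3
A3 -> D3
Bb4 -> Eb4
E4 -> A3
A#4 -> D#4

E3 D3 Eb4 A3 D#4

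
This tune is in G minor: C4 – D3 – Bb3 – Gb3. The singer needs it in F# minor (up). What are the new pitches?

From G up to F# is a major seventh; apply that to each pitch.
C4 becomes B4
D3 becomes C#4
Bb3 becomes A4
Gb3 becomes F4

B4 C#4 A4 F4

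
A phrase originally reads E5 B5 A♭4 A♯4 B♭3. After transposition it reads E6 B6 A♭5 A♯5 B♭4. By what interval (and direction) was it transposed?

From E5 to E6 is 8 letter names — an octave of some quality.
E5 to E6 is 12 semitones, which makes it a perfect octave; the second version is higher, so the direction is up.
Checking another pair — Bb3 → Bb4 — gives the same interval.

up a perfect octave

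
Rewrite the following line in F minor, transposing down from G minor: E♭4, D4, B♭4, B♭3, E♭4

From G down to F is a major second; apply that to each pitch.
Eb4 → Db4
D4 → C4
Bb4 → Ab4
Bb3 → Ab3
Eb4 → Db4

Db4 C4 Ab4 Ab3 Db4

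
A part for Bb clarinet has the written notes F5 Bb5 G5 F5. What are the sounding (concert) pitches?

The Bb clarinet sounds a major second below written, so transpose each written note down a major second.
F5 -> Eb5
Bb5 -> Ab5
G5 -> F5
F5 -> Eb5

Eb5 Ab5 F5 Eb5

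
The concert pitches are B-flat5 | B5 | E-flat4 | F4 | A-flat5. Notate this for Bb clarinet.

The Bb clarinet sounds a major second below written, so the written part must be a major second above concert — transpose each note up.
Bb5 to C6
B5 to C#6
Eb4 to F4
F4 to G4
Ab5 to Bb5

C6 C#6 F4 G4 Bb5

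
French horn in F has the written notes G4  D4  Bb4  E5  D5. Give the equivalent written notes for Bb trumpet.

D4 A3 F4 B4 A4

First find concert pitch: the French horn in F sounds a perfect fifth below written, so G4 D4 Bb4 E5 D5 sounds C4 G3 Eb4 A4 G4.
Then write for Bb trumpet: it sounds a major second below written, so the part must be a major second above concert.
C4 → D4
G3 → A3
Eb4 → F4
A4 → B4
G4 → A4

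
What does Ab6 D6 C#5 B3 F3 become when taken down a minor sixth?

C6 F#5 E#4 D#3 A2

Ab6 -> C6
D6 -> F#5
C#5 -> E#4
B3 -> D#3
F3 -> A2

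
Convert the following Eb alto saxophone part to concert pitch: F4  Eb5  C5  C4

Ab3 Gb4 Eb4 Eb3

Written C4 on the Eb alto saxophone sounds as Eb3, a major sixth lower; apply that shift to every note.
F4 to Ab3
Eb5 to Gb4
C5 to Eb4
C4 to Eb3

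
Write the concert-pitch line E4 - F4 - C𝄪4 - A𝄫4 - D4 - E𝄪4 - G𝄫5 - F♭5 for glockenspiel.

E2 F2 C##2 Abb2 D2 E##2 Gbb3 Fb3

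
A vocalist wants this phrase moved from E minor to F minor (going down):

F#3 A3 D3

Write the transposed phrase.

G2 Bb2 Eb2

From E down to F is a major seventh; apply that to each pitch.
F#3 becomes G2
A3 becomes Bb2
D3 becomes Eb2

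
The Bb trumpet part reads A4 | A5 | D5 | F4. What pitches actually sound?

G4 G5 C5 Eb4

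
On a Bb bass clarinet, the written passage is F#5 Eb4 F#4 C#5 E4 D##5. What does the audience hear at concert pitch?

The Bb bass clarinet sounds a major ninth below written, so transpose each written note down a major ninth.
F#5 -> E4
Eb4 -> Db3
F#4 -> E3
C#5 -> B3
E4 -> D3
D##5 -> C##4

E4 Db3 E3 B3 D3 C##4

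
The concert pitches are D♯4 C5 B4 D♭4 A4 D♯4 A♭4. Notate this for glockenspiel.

D#2 C3 B2 Db2 A2 D#2 Ab2

The glockenspiel sounds a perfect fifteenth above written, so the written part must be a perfect fifteenth below concert — transpose each note down.
D#4 gives D#2
C5 gives C3
B4 gives B2
Db4 gives Db2
A4 gives A2
D#4 gives D#2
Ab4 gives Ab2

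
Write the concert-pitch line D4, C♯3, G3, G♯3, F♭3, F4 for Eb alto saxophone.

B4 A#3 E4 E#4 Db4 D5

The Eb alto saxophone sounds a major sixth below written, so the written part must be a major sixth above concert — transpose each note up.
D4 becomes B4
C#3 becomes A#3
G3 becomes E4
G#3 becomes E#4
Fb3 becomes Db4
F4 becomes D5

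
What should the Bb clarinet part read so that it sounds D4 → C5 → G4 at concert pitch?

Written C4 sounds as Bb3 on the Bb clarinet, so concert pitches are written a major second up.
D4 to E4
C5 to D5
G4 to A4

E4 D5 A4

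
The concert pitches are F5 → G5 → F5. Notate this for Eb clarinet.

D5 E5 D5

The Eb clarinet sounds a minor third above written, so the written part must be a minor third below concert — transpose each note down.
F5 -> D5
G5 -> E5
F5 -> D5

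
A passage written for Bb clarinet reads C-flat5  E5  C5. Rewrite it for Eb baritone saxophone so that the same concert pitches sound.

Gb6 B6 G6

First find concert pitch: the Bb clarinet sounds a major second below written, so C-flat5 E5 C5 sounds Bbb4 D5 Bb4.
Then write for Eb baritone saxophone: it sounds a major thirteenth below written, so the part must be a major thirteenth above concert.
Bbb4 → Gb6
D5 → B6
Bb4 → G6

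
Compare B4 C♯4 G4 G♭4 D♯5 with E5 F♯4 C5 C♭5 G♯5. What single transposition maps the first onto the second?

Take the first pair: B4 → E5. B to E spans 4 letter names, so the interval is some kind of fourth.
B4 to E5 is 5 semitones, which makes it a perfect fourth; the second version is higher, so the direction is up.
Checking another pair — D#5 → G#5 — gives the same interval.

up a perfect fourth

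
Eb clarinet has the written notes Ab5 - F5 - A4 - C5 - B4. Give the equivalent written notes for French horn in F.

First find concert pitch: the Eb clarinet sounds a minor third above written, so Ab5 F5 A4 C5 B4 sounds Cb6 Ab5 C5 Eb5 D5.
Then write for French horn in F: it sounds a perfect fifth below written, so the part must be a perfect fifth above concert.
Cb6 → Gb6
Ab5 → Eb6
C5 → G5
Eb5 → Bb5
D5 → A5

Gb6 Eb6 G5 Bb5 A5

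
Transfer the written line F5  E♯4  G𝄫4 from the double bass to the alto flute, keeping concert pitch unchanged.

First find concert pitch: the double bass sounds a perfect octave below written, so F5 E♯4 G𝄫4 sounds F4 E#3 Gbb3.
Then write for alto flute: it sounds a perfect fourth below written, so the part must be a perfect fourth above concert.
F4 → Bb4
E#3 → A#3
Gbb3 → Cbb4

Bb4 A#3 Cbb4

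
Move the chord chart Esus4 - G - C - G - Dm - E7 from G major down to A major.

G major down to A major is a minor seventh; each chord root moves by that interval while the quality stays the same.
Esus4: root E down a minor seventh → F#, giving F#sus4.
G: root G down a minor seventh → A, giving A.
C: root C down a minor seventh → D, giving D.
G: root G down a minor seventh → A, giving A.
Dm: root D down a minor seventh → E, giving Em.
E7: root E down a minor seventh → F#, giving F#7.

F#sus4 A D A Em F#7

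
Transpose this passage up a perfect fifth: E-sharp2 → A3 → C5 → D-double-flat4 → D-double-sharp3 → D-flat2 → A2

E#2: a fifth up reaches B, and 7 semitones makes it B#2.
A perfect fifth up from A3 gives E4.
A perfect fifth up from C5 gives G5.
A perfect fifth up from Dbb4 gives Abb4.
D##3: a fifth up reaches A, and 7 semitones makes it A##3.
Db2 up a perfect fifth is Ab2.
A2 up a perfect fifth is E3.

B#2 E4 G5 Abb4 A##3 Ab2 E3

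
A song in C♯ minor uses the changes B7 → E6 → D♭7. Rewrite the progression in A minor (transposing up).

G7 C6 Bbb7

C♯ minor up to A minor is a minor sixth; each chord root moves by that interval while the quality stays the same.
B7: root B up a minor sixth → G, giving G7.
E6: root E up a minor sixth → C, giving C6.
D♭7: root D♭ up a minor sixth → Bbb, giving Bbb7.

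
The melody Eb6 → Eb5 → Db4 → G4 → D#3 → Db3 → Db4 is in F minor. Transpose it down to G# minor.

F#5 F#4 E3 A#3 E##2 E2 E3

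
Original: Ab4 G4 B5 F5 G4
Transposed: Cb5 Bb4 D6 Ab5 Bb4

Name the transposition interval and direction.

From Ab4 to Cb5 is 3 letter names — a third of some quality.
Ab4 to Cb5 is 3 semitones, which makes it a minor third; the second version is higher, so the direction is up.
Checking another pair — G4 → Bb4 — gives the same interval.

up a minor third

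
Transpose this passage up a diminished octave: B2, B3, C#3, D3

B2: an octave up reaches B, and 11 semitones makes it Bb3.
B3: an octave up reaches B, and 11 semitones makes it Bb4.
C#3 up a diminished octave is C4.
A diminished octave up from D3 gives Db4.

Bb3 Bb4 C4 Db4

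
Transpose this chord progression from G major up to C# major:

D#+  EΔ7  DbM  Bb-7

G major up to C# major is an augmented fourth; each chord root moves by that interval while the quality stays the same.
D#+: root D# up an augmented fourth → G##, giving G##+.
EΔ7: root E up an augmented fourth → A#, giving A#Δ7.
DbM: root Db up an augmented fourth → G, giving GM.
Bb-7: root Bb up an augmented fourth → E, giving E-7.

G##+ A#Δ7 GM E-7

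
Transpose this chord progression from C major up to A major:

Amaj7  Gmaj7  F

F#maj7 Emaj7 D

C major up to A major is a major sixth; each chord root moves by that interval while the quality stays the same.
Amaj7: root A up a major sixth → F#, giving F#maj7.
Gmaj7: root G up a major sixth → E, giving Emaj7.
F: root F up a major sixth → D, giving D.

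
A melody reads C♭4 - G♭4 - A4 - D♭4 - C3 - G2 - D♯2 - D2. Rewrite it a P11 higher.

Cb4 gives Fb5
Gb4 gives Cb6
A4 gives D6
Db4 gives Gb5
C3 gives F4
G2 gives C4
D#2 gives G#3
D2 gives G3

Fb5 Cb6 D6 Gb5 F4 C4 G#3 G3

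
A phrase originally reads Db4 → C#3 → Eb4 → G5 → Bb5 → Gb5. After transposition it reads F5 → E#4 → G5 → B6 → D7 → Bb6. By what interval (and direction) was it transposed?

up a major tenth

Take the first pair: Db4 → F5. D to F spans 10 letter names, so the interval is some kind of tenth.
Db4 to F5 is 16 semitones, which makes it a major tenth; the second version is higher, so the direction is up.
Checking another pair — Gb5 → Bb6 — gives the same interval.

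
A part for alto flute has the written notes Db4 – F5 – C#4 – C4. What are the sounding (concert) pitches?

The alto flute sounds a perfect fourth below written, so transpose each written note down a perfect fourth.
Db4 becomes Ab3
F5 becomes C5
C#4 becomes G#3
C4 becomes G3

Ab3 C5 G#3 G3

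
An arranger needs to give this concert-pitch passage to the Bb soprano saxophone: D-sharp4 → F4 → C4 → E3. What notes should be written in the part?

The Bb soprano saxophone sounds a major second below written, so the written part must be a major second above concert — transpose each note up.
D#4 becomes E#4
F4 becomes G4
C4 becomes D4
E3 becomes F#3

E#4 G4 D4 F#3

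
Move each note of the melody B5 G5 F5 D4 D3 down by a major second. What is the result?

A5 F5 Eb5 C4 C3

B5 gives A5
G5 gives F5
F5 gives Eb5
D4 gives C4
D3 gives C3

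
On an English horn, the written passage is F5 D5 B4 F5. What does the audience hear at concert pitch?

Bb4 G4 E4 Bb4

Written C4 on the English horn sounds as F3, a perfect fifth lower; apply that shift to every note.
F5 gives Bb4
D5 gives G4
B4 gives E4
F5 gives Bb4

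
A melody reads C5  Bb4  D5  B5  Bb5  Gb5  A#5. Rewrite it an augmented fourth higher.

F#5 E5 G#5 E#6 E6 C6 D##6

C5: a fourth up reaches F, and 6 semitones makes it F#5.
Bb4 up an augmented fourth is E5.
D5 up an augmented fourth is G#5.
B5 up an augmented fourth is E#6.
Bb5: a fourth up reaches E, and 6 semitones makes it E6.
Gb5: a fourth up reaches C, and 6 semitones makes it C6.
An augmented fourth up from A#5 gives D##6.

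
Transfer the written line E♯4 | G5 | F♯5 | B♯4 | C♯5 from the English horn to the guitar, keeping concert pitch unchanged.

A#4 C6 B5 E#5 F#5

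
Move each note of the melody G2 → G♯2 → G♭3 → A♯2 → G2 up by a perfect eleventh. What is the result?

C4 C#4 Cb5 D#4 C4

G2: an eleventh up reaches C, and 17 semitones makes it C4.
G#2 up a perfect eleventh is C#4.
Gb3: an eleventh up reaches C, and 17 semitones makes it Cb5.
A perfect eleventh up from A#2 gives D#4.
G2: an eleventh up reaches C, and 17 semitones makes it C4.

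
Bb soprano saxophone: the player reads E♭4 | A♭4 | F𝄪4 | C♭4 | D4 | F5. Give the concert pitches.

Db4 Gb4 E#4 Bbb3 C4 Eb5

Written C4 on the Bb soprano saxophone sounds as Bb3, a major second lower; apply that shift to every note.
Eb4 -> Db4
Ab4 -> Gb4
F##4 -> E#4
Cb4 -> Bbb3
D4 -> C4
F5 -> Eb5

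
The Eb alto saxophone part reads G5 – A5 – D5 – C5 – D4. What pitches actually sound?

Bb4 C5 F4 Eb4 F3

Written C4 on the Eb alto saxophone sounds as Eb3, a major sixth lower; apply that shift to every note.
G5 → Bb4
A5 → C5
D5 → F4
C5 → Eb4
D4 → F3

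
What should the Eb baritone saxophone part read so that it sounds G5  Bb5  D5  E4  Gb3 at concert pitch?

The Eb baritone saxophone sounds a major thirteenth below written, so the written part must be a major thirteenth above concert — transpose each note up.
G5 -> E7
Bb5 -> G7
D5 -> B6
E4 -> C#6
Gb3 -> Eb5

E7 G7 B6 C#6 Eb5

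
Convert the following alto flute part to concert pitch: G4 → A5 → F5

D4 E5 C5

The alto flute sounds a perfect fourth below written, so transpose each written note down a perfect fourth.
G4 -> D4
A5 -> E5
F5 -> C5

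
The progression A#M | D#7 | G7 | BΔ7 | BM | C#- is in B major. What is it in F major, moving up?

EM A7 Db7 FΔ7 FM G-

B major up to F major is a diminished fifth; each chord root moves by that interval while the quality stays the same.
A#M: root A# up a diminished fifth → E, giving EM.
D#7: root D# up a diminished fifth → A, giving A7.
G7: root G up a diminished fifth → Db, giving Db7.
BΔ7: root B up a diminished fifth → F, giving FΔ7.
BM: root B up a diminished fifth → F, giving FM.
C#-: root C# up a diminished fifth → G, giving G-.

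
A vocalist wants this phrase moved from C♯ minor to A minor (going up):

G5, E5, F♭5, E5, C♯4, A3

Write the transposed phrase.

C♯ minor to A minor up is a minor sixth, so every note moves up by that interval.
G5 → Eb6
E5 → C6
Fb5 → Dbb6
E5 → C6
C#4 → A4
A3 → F4

Eb6 C6 Dbb6 C6 A4 F4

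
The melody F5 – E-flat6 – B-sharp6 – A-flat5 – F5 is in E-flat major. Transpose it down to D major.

E-flat major to D major down is a minor second, so every note moves down by that interval.
F5 to E5
Eb6 to D6
B#6 to A##6
Ab5 to G5
F5 to E5

E5 D6 A##6 G5 E5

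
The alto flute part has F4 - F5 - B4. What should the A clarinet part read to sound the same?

First find concert pitch: the alto flute sounds a perfect fourth below written, so F4 F5 B4 sounds C4 C5 F#4.
Then write for A clarinet: it sounds a minor third below written, so the part must be a minor third above concert.
C4 → Eb4
C5 → Eb5
F#4 → A4

Eb4 Eb5 A4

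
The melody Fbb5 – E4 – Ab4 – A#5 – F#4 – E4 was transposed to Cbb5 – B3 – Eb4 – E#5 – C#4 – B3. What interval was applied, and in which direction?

down a perfect fourth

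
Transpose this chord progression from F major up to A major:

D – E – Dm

F# G# F#m

F major up to A major is a major third; each chord root moves by that interval while the quality stays the same.
D: root D up a major third → F#, giving F#.
E: root E up a major third → G#, giving G#.
Dm: root D up a major third → F#, giving F#m.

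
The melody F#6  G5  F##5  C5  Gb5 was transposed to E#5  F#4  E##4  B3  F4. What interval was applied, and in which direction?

down a minor ninth

From F#6 to E#5 is 9 letter names — a ninth of some quality.
E#5 to F#6 is 13 semitones, which makes it a minor ninth; the second version is lower, so the direction is down.
Checking another pair — Gb5 → F4 — gives the same interval.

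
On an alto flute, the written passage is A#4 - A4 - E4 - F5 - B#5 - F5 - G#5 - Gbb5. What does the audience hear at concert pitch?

E#4 E4 B3 C5 F##5 C5 D#5 Dbb5

The alto flute sounds a perfect fourth below written, so transpose each written note down a perfect fourth.
A#4 → E#4
A4 → E4
E4 → B3
F5 → C5
B#5 → F##5
F5 → C5
G#5 → D#5
Gbb5 → Dbb5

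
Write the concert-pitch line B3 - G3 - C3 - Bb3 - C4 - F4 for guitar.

The guitar sounds a perfect octave below written, so the written part must be a perfect octave above concert — transpose each note up.
B3 → B4
G3 → G4
C3 → C4
Bb3 → Bb4
C4 → C5
F4 → F5

B4 G4 C4 Bb4 C5 F5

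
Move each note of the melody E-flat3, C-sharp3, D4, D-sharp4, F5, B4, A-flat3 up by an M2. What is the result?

F3 D#3 E4 E#4 G5 C#5 Bb3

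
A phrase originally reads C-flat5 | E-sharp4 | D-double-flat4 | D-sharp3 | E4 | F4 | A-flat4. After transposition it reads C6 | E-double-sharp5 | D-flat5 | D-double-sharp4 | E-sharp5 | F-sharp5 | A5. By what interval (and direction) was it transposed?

From Cb5 to C6 is 8 letter names — an octave of some quality.
Cb5 to C6 is 13 semitones, which makes it an augmented octave; the second version is higher, so the direction is up.
Checking another pair — Ab4 → A5 — gives the same interval.

up an augmented octave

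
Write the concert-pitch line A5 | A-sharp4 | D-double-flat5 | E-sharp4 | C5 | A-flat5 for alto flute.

D6 D#5 Gbb5 A#4 F5 Db6

The alto flute sounds a perfect fourth below written, so the written part must be a perfect fourth above concert — transpose each note up.
A5 to D6
A#4 to D#5
Dbb5 to Gbb5
E#4 to A#4
C5 to F5
Ab5 to Db6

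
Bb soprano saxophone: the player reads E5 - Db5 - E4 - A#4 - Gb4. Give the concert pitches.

D5 Cb5 D4 G#4 Fb4

Written C4 on the Bb soprano saxophone sounds as Bb3, a major second lower; apply that shift to every note.
E5 becomes D5
Db5 becomes Cb5
E4 becomes D4
A#4 becomes G#4
Gb4 becomes Fb4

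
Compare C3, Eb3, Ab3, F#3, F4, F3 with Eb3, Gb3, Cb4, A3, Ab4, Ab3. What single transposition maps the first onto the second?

up a minor third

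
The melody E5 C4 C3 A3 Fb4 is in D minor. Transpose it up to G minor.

A5 F4 F3 D4 Bbb4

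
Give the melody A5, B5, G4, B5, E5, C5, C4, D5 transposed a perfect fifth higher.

E6 F#6 D5 F#6 B5 G5 G4 A5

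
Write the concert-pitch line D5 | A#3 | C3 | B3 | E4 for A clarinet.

F5 C#4 Eb3 D4 G4

The A clarinet sounds a minor third below written, so the written part must be a minor third above concert — transpose each note up.
D5 → F5
A#3 → C#4
C3 → Eb3
B3 → D4
E4 → G4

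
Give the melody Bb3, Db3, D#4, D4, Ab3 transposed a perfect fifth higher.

F4 Ab3 A#4 A4 Eb4

Bb3: a fifth up reaches F, and 7 semitones makes it F4.
Db3 up a perfect fifth is Ab3.
D#4: a fifth up reaches A, and 7 semitones makes it A#4.
D4: a fifth up reaches A, and 7 semitones makes it A4.
A perfect fifth up from Ab3 gives Eb4.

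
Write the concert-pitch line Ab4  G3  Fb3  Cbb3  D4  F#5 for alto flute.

Db5 C4 Bbb3 Fbb3 G4 B5

The alto flute sounds a perfect fourth below written, so the written part must be a perfect fourth above concert — transpose each note up.
Ab4 → Db5
G3 → C4
Fb3 → Bbb3
Cbb3 → Fbb3
D4 → G4
F#5 → B5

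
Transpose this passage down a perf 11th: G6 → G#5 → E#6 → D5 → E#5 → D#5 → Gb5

D5 D#4 B#4 A3 B#3 A#3 Db4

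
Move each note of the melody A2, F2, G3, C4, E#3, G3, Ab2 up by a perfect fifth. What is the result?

A2 → E3
F2 → C3
G3 → D4
C4 → G4
E#3 → B#3
G3 → D4
Ab2 → Eb3

E3 C3 D4 G4 B#3 D4 Eb3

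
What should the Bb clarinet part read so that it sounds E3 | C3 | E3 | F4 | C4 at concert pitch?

The Bb clarinet sounds a major second below written, so the written part must be a major second above concert — transpose each note up.
E3 → F#3
C3 → D3
E3 → F#3
F4 → G4
C4 → D4

F#3 D3 F#3 G4 D4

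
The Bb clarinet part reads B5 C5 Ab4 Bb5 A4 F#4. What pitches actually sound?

The Bb clarinet sounds a major second below written, so transpose each written note down a major second.
B5 becomes A5
C5 becomes Bb4
Ab4 becomes Gb4
Bb5 becomes Ab5
A4 becomes G4
F#4 becomes E4

A5 Bb4 Gb4 Ab5 G4 E4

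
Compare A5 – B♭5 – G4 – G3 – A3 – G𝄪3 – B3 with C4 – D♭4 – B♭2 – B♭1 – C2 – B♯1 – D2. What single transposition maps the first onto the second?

down a major thirteenth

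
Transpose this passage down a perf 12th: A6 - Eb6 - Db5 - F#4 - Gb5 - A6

D5 Ab4 Gb3 B2 Cb4 D5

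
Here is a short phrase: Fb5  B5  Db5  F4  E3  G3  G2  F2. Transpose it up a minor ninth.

Gbb6 C7 Ebb6 Gb5 F4 Ab4 Ab3 Gb3

Fb5 becomes Gbb6
B5 becomes C7
Db5 becomes Ebb6
F4 becomes Gb5
E3 becomes F4
G3 becomes Ab4
G2 becomes Ab3
F2 becomes Gb3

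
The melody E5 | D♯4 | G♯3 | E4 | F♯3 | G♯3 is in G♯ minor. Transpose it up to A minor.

F5 E4 A3 F4 G3 A3

G♯ minor to A minor up is a minor second, so every note moves up by that interval.
E5 gives F5
D#4 gives E4
G#3 gives A3
E4 gives F4
F#3 gives G3
G#3 gives A3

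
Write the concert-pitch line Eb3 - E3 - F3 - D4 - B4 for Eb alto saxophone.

C4 C#4 D4 B4 G#5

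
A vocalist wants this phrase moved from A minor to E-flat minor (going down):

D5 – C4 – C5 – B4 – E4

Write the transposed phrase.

Ab4 Gb3 Gb4 F4 Bb3

A minor to E-flat minor down is an augmented fourth, so every note moves down by that interval.
D5 → Ab4
C4 → Gb3
C5 → Gb4
B4 → F4
E4 → Bb3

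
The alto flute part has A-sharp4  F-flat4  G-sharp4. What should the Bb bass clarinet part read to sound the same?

F##5 Db5 E#5

First find concert pitch: the alto flute sounds a perfect fourth below written, so A-sharp4 F-flat4 G-sharp4 sounds E#4 Cb4 D#4.
Then write for Bb bass clarinet: it sounds a major ninth below written, so the part must be a major ninth above concert.
E#4 → F##5
Cb4 → Db5
D#4 → E#5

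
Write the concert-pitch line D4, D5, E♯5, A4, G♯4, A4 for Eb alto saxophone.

Written C4 sounds as Eb3 on the Eb alto saxophone, so concert pitches are written a major sixth up.
D4 → B4
D5 → B5
E#5 → C##6
A4 → F#5
G#4 → E#5
A4 → F#5

B4 B5 C##6 F#5 E#5 F#5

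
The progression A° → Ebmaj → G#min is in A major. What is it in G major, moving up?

G° Dbmaj F#min

A major up to G major is a minor seventh; each chord root moves by that interval while the quality stays the same.
A°: root A up a minor seventh → G, giving G°.
Ebmaj: root Eb up a minor seventh → Db, giving Dbmaj.
G#min: root G# up a minor seventh → F#, giving F#min.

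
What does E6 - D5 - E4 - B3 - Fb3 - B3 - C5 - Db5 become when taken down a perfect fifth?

E6: a fifth down reaches A, and 7 semitones makes it A5.
D5 down a perfect fifth is G4.
E4 down a perfect fifth is A3.
B3: a fifth down reaches E, and 7 semitones makes it E3.
Fb3: a fifth down reaches B, and 7 semitones makes it Bbb2.
B3 down a perfect fifth is E3.
C5 down a perfect fifth is F4.
Db5: a fifth down reaches G, and 7 semitones makes it Gb4.

A5 G4 A3 E3 Bbb2 E3 F4 Gb4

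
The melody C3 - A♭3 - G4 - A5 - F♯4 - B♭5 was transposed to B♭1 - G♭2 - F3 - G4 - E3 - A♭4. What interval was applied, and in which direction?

From C3 to Bb1 is 9 letter names — a ninth of some quality.
Bb1 to C3 is 14 semitones, which makes it a major ninth; the second version is lower, so the direction is down.
Checking another pair — Bb5 → Ab4 — gives the same interval.

down a major ninth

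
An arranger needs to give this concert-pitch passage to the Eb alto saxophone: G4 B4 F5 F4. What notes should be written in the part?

E5 G#5 D6 D5

The Eb alto saxophone sounds a major sixth below written, so the written part must be a major sixth above concert — transpose each note up.
G4 gives E5
B4 gives G#5
F5 gives D6
F4 gives D5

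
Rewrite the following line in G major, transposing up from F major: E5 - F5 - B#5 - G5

F#5 G5 C##6 A5

From F up to G is a major second; apply that to each pitch.
E5 gives F#5
F5 gives G5
B#5 gives C##6
G5 gives A5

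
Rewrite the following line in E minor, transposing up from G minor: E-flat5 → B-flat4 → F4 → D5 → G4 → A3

C6 G5 D5 B5 E5 F#4

G minor to E minor up is a major sixth, so every note moves up by that interval.
Eb5 -> C6
Bb4 -> G5
F4 -> D5
D5 -> B5
G4 -> E5
A3 -> F#4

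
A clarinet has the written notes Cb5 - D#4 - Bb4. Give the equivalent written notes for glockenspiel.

Ab2 B#1 G2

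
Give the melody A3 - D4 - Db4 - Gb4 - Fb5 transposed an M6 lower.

C3 F3 Fb3 Bbb3 Abb4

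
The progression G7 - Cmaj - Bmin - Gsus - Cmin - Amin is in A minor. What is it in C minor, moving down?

Bb7 Ebmaj Dmin Bbsus Ebmin Cmin

A minor down to C minor is a major sixth; each chord root moves by that interval while the quality stays the same.
G7: root G down a major sixth → Bb, giving Bb7.
Cmaj: root C down a major sixth → Eb, giving Ebmaj.
Bmin: root B down a major sixth → D, giving Dmin.
Gsus: root G down a major sixth → Bb, giving Bbsus.
Cmin: root C down a major sixth → Eb, giving Ebmin.
Amin: root A down a major sixth → C, giving Cmin.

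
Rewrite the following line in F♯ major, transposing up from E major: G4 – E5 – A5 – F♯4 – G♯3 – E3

A4 F#5 B5 G#4 A#3 F#3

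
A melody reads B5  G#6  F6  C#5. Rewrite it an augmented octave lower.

Bb4 G5 Fb5 C4

B5 gives Bb4
G#6 gives G5
F6 gives Fb5
C#5 gives C4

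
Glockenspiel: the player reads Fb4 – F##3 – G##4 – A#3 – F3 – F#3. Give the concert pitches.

The glockenspiel sounds a perfect fifteenth above written, so transpose each written note up a perfect fifteenth.
Fb4 gives Fb6
F##3 gives F##5
G##4 gives G##6
A#3 gives A#5
F3 gives F5
F#3 gives F#5

Fb6 F##5 G##6 A#5 F5 F#5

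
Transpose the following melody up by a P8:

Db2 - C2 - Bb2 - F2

Db3 C3 Bb3 F3

A perfect octave up from Db2 gives Db3.
C2 up a perfect octave is C3.
A perfect octave up from Bb2 gives Bb3.
A perfect octave up from F2 gives F3.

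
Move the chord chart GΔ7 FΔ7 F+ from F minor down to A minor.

BΔ7 AΔ7 A+

F minor down to A minor is a minor sixth; each chord root moves by that interval while the quality stays the same.
GΔ7: root G down a minor sixth → B, giving BΔ7.
FΔ7: root F down a minor sixth → A, giving AΔ7.
F+: root F down a minor sixth → A, giving A+.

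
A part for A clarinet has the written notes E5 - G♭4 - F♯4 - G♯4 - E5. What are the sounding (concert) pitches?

The A clarinet sounds a minor third below written, so transpose each written note down a minor third.
E5 becomes C#5
Gb4 becomes Eb4
F#4 becomes D#4
G#4 becomes E#4
E5 becomes C#5

C#5 Eb4 D#4 E#4 C#5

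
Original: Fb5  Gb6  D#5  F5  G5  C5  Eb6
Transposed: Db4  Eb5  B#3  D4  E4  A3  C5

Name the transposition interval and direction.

down a minor tenth

From Fb5 to Db4 is 10 letter names — a tenth of some quality.
Db4 to Fb5 is 15 semitones, which makes it a minor tenth; the second version is lower, so the direction is down.
Checking another pair — Eb6 → C5 — gives the same interval.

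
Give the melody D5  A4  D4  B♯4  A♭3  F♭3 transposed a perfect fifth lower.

D5: a fifth down reaches G, and 7 semitones makes it G4.
A4: a fifth down reaches D, and 7 semitones makes it D4.
D4 down a perfect fifth is G3.
A perfect fifth down from B#4 gives E#4.
A perfect fifth down from Ab3 gives Db3.
A perfect fifth down from Fb3 gives Bbb2.

G4 D4 G3 E#4 Db3 Bbb2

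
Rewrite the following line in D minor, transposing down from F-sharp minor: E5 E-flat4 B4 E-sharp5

C5 Cb4 G4 C#5

From F-sharp down to D is a major third; apply that to each pitch.
E5 to C5
Eb4 to Cb4
B4 to G4
E#5 to C#5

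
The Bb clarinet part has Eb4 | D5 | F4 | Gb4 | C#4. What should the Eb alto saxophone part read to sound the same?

First find concert pitch: the Bb clarinet sounds a major second below written, so Eb4 D5 F4 Gb4 C#4 sounds Db4 C5 Eb4 Fb4 B3.
Then write for Eb alto saxophone: it sounds a major sixth below written, so the part must be a major sixth above concert.
Db4 → Bb4
C5 → A5
Eb4 → C5
Fb4 → Db5
B3 → G#4

Bb4 A5 C5 Db5 G#4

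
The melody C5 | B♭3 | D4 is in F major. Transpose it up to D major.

From F up to D is a major sixth; apply that to each pitch.
C5 -> A5
Bb3 -> G4
D4 -> B4

A5 G4 B4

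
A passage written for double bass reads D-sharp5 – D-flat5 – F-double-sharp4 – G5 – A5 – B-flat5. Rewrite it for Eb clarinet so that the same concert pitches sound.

B#3 Bb3 D##3 E4 F#4 G4

First find concert pitch: the double bass sounds a perfect octave below written, so D-sharp5 D-flat5 F-double-sharp4 G5 A5 B-flat5 sounds D#4 Db4 F##3 G4 A4 Bb4.
Then write for Eb clarinet: it sounds a minor third above written, so the part must be a minor third below concert.
D#4 → B#3
Db4 → Bb3
F##3 → D##3
G4 → E4
A4 → F#4
Bb4 → G4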